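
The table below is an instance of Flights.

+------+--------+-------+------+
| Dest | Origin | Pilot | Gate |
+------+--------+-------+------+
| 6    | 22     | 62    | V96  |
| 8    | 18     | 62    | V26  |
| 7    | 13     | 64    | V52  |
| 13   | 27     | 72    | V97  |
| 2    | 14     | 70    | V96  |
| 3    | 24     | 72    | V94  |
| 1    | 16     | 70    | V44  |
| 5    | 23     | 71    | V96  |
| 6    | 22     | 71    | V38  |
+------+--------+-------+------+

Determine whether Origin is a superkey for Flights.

No

Two distinct rows share Origin=22, so Origin does not determine every attribute — not a superkey.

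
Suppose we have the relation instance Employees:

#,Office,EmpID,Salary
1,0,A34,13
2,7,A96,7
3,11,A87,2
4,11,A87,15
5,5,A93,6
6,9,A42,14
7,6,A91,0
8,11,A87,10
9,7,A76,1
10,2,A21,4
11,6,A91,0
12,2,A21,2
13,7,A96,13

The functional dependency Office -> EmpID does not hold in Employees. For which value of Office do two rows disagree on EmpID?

7

Office=0: row 1 → EmpID = A34 ✓
Office=7: rows 2, 9, 13 → EmpID takes values {A96, A76} — violation
Office=11: rows 3, 4, 8 → EmpID = A87, A87, A87 ✓
Office=5: row 5 → EmpID = A93 ✓
Office=9: row 6 → EmpID = A42 ✓
Office=6: rows 7, 11 → EmpID = A91, A91 ✓
Office=2: rows 10, 12 → EmpID = A21, A21 ✓
The only Office value with inconsistent EmpID is Office=7.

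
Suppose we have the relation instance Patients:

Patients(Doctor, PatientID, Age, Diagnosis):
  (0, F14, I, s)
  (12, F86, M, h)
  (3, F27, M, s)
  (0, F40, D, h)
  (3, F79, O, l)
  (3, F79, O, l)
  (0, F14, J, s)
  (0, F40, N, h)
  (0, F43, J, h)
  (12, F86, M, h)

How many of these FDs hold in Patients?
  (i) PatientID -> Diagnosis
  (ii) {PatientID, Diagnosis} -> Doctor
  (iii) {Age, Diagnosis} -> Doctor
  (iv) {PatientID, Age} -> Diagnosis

4

(i) PatientID -> Diagnosis: every LHS value maps to a single RHS value — holds.
(ii) {PatientID, Diagnosis} -> Doctor: every LHS value maps to a single RHS value — holds.
(iii) {Age, Diagnosis} -> Doctor: every LHS value maps to a single RHS value — holds.
(iv) {PatientID, Age} -> Diagnosis: every LHS value maps to a single RHS value — holds.
4 of the 4 dependencies hold.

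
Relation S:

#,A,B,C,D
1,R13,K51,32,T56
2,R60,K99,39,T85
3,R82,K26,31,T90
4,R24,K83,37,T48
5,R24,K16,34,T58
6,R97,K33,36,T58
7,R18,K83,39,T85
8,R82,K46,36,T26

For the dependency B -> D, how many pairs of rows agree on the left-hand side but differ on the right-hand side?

1

B=K83: violating pairs (4,7) — 1 pair.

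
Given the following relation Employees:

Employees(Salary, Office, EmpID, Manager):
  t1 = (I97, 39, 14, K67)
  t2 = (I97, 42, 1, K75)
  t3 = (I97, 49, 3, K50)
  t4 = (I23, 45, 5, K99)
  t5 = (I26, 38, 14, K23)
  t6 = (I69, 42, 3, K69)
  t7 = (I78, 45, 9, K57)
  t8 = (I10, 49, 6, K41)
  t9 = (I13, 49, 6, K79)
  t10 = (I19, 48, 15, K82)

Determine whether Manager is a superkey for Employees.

Yes

All 10 rows have distinct Manager values, so Manager → (all attributes) holds and Manager is a superkey.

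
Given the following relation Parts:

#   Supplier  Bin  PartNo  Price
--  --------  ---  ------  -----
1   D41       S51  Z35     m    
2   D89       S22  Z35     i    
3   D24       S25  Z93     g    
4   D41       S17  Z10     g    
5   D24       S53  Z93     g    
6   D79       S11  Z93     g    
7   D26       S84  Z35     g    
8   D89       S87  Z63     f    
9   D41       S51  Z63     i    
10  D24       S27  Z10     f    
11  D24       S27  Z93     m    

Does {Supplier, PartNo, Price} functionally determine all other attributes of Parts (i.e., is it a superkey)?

No

Rows 3 and 5 have the same {Supplier, PartNo, Price} value (Supplier=D24, PartNo=Z93, Price=g) but are distinct tuples, so {Supplier, PartNo, Price} does not determine every attribute — not a superkey.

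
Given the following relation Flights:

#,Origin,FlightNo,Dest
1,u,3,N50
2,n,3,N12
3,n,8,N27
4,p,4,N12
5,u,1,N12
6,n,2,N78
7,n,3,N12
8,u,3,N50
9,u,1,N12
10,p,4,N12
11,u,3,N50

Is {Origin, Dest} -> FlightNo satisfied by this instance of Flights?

(Origin=u, Dest=N50): rows 1, 8, 11 → FlightNo = 3, 3, 3 ✓
(Origin=n, Dest=N12): rows 2, 7 → FlightNo = 3, 3 ✓
(Origin=n, Dest=N27): row 3 → FlightNo = 8 ✓
(Origin=p, Dest=N12): rows 4, 10 → FlightNo = 4, 4 ✓
(Origin=u, Dest=N12): rows 5, 9 → FlightNo = 1, 1 ✓
(Origin=n, Dest=N78): row 6 → FlightNo = 2 ✓
Every {Origin, Dest} value is associated with a single FlightNo value, so {Origin, Dest} -> FlightNo holds.

Yes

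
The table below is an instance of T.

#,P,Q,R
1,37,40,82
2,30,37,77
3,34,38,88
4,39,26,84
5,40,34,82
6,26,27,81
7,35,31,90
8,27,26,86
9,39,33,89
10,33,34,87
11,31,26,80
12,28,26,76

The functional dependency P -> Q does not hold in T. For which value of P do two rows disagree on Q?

P=37: row 1 → Q = 40 ✓
P=30: row 2 → Q = 37 ✓
P=34: row 3 → Q = 38 ✓
P=39: rows 4, 9 → Q takes values {26, 33} — violation
P=40: row 5 → Q = 34 ✓
P=26: row 6 → Q = 27 ✓
P=35: row 7 → Q = 31 ✓
P=27: row 8 → Q = 26 ✓
P=33: row 10 → Q = 34 ✓
P=31: row 11 → Q = 26 ✓
P=28: row 12 → Q = 26 ✓
The only P value with inconsistent Q is P=39.

39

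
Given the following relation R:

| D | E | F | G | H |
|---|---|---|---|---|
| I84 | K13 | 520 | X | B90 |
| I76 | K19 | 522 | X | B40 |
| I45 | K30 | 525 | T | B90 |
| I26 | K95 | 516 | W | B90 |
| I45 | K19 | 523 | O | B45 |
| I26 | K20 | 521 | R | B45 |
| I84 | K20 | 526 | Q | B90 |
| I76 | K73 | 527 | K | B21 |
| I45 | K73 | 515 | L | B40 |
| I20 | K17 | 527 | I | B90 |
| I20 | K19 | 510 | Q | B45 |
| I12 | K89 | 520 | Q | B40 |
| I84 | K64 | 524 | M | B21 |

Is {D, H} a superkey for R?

No

Two distinct rows share (D=I84, H=B90), so {D, H} does not determine every attribute — not a superkey.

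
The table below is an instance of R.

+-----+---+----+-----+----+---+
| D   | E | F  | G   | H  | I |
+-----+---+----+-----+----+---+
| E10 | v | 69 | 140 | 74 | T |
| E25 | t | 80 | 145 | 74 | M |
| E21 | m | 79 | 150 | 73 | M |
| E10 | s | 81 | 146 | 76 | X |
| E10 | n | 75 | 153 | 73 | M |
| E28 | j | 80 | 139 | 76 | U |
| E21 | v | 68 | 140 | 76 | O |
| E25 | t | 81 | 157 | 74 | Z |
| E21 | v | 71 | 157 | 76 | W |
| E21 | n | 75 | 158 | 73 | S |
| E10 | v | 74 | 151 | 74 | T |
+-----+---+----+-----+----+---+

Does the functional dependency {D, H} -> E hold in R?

(D=E10, H=74): 2 rows → E = v, v ✓
(D=E25, H=74): 2 rows → E = t, t ✓
(D=E21, H=73): 2 rows → E takes values {m, n} — violation
(D=E10, H=76): 1 row → E = s ✓
(D=E10, H=73): 1 row → E = n ✓
(D=E28, H=76): 1 row → E = j ✓
(D=E21, H=76): 2 rows → E = v, v ✓
Two rows agree on {D, H} but differ on E, so {D, H} -> E does not hold.

No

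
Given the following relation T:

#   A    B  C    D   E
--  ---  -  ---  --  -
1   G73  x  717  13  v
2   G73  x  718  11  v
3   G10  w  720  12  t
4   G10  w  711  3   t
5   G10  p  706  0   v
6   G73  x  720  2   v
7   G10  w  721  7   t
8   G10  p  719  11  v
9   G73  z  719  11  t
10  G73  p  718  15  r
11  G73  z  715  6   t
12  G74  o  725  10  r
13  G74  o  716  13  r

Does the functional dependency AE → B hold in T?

(A=G73, E=v): rows 1, 2, 6 → B = x, x, x ✓
(A=G10, E=t): rows 3, 4, 7 → B = w, w, w ✓
(A=G10, E=v): rows 5, 8 → B = p, p ✓
(A=G73, E=t): rows 9, 11 → B = z, z ✓
(A=G73, E=r): row 10 → B = p ✓
(A=G74, E=r): rows 12, 13 → B = o, o ✓
Every AE value is associated with a single B value, so AE → B holds.

Yes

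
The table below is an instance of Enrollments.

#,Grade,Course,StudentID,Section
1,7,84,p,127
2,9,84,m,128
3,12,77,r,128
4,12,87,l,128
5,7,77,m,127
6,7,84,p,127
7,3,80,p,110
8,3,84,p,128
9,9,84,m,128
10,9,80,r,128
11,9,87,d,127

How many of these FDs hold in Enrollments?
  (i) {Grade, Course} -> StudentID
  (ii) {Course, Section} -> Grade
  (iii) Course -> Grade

1

(i) {Grade, Course} -> StudentID: every LHS value maps to a single RHS value — holds.
(ii) {Course, Section} -> Grade: (Course=84, Section=128): rows 2, 8, 9 → Grade takes values {9, 3} — violation — fails.
(iii) Course -> Grade: Course=84: rows 1, 2, 6, 8, 9 → Grade takes values {7, 9, 3} — violation; Course=77: rows 3, 5 → Grade takes values {12, 7} — violation; Course=87: rows 4, 11 → Grade takes values {12, 9} — violation; Course=80: rows 7, 10 → Grade takes values {3, 9} — violation — fails.
1 of the 3 dependencies holds.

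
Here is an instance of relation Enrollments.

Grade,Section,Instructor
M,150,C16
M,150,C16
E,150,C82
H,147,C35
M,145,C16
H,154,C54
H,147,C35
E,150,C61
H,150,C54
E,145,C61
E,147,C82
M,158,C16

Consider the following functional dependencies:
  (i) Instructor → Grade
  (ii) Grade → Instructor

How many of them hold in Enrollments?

(i) Instructor → Grade: every LHS value maps to a single RHS value — holds.
(ii) Grade → Instructor: Grade=E: 4 rows → Instructor takes values {C82, C61} — violation; Grade=H: 4 rows → Instructor takes values {C35, C54} — violation — fails.
1 of the 2 dependencies holds.

1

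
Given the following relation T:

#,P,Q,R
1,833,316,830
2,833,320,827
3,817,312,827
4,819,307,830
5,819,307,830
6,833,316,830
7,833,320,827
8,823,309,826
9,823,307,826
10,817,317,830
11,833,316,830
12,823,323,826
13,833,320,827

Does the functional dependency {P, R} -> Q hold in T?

No

(P=833, R=830): rows 1, 6, 11 → Q = 316, 316, 316 ✓
(P=833, R=827): rows 2, 7, 13 → Q = 320, 320, 320 ✓
(P=817, R=827): row 3 → Q = 312 ✓
(P=819, R=830): rows 4, 5 → Q = 307, 307 ✓
(P=823, R=826): rows 8, 9, 12 → Q takes values {309, 307, 323} — violation
(P=817, R=830): row 10 → Q = 317 ✓
Two rows agree on {P, R} but differ on Q, so {P, R} -> Q does not hold.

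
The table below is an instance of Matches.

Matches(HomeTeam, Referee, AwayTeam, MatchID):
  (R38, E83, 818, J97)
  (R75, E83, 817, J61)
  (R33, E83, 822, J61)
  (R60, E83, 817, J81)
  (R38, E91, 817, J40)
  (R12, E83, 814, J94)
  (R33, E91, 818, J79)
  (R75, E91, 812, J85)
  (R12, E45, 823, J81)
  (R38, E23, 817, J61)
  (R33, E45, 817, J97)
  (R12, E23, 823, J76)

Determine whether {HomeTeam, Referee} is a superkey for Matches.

Yes

All 12 rows have distinct {HomeTeam, Referee} values, so {HomeTeam, Referee} → (all attributes) holds and {HomeTeam, Referee} is a superkey.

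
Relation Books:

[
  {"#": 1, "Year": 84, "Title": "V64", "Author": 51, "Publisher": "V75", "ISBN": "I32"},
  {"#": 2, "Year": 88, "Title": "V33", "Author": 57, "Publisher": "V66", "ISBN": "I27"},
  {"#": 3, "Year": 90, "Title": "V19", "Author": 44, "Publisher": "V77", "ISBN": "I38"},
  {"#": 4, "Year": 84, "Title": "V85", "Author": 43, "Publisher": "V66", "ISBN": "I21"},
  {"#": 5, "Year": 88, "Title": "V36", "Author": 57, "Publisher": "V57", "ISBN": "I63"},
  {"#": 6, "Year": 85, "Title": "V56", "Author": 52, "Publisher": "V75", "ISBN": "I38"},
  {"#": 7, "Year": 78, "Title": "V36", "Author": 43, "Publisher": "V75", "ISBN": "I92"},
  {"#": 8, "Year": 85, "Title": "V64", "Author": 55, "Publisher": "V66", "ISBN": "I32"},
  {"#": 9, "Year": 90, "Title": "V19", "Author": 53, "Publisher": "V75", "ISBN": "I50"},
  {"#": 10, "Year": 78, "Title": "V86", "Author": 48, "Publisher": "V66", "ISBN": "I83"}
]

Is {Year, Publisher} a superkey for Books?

Yes

All 10 rows have distinct {Year, Publisher} values, so {Year, Publisher} → (all attributes) holds and {Year, Publisher} is a superkey.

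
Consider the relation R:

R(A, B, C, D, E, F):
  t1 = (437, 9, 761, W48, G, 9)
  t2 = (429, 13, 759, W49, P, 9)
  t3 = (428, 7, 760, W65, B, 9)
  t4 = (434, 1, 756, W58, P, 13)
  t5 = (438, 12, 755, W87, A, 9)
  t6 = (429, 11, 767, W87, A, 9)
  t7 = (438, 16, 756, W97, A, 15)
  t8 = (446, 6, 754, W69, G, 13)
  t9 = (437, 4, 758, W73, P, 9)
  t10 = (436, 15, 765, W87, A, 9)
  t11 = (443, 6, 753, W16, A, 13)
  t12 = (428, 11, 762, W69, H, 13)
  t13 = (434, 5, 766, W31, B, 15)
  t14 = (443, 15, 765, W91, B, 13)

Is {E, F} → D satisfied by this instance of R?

No

(E=G, F=9): row 1 → D = W48 ✓
(E=P, F=9): rows 2, 9 → D takes values {W49, W73} — violation
(E=B, F=9): row 3 → D = W65 ✓
(E=P, F=13): row 4 → D = W58 ✓
(E=A, F=9): rows 5, 6, 10 → D = W87, W87, W87 ✓
(E=A, F=15): row 7 → D = W97 ✓
(E=G, F=13): row 8 → D = W69 ✓
(E=A, F=13): row 11 → D = W16 ✓
(E=H, F=13): row 12 → D = W69 ✓
(E=B, F=15): row 13 → D = W31 ✓
(E=B, F=13): row 14 → D = W91 ✓
Two rows agree on {E, F} but differ on D, so {E, F} → D does not hold.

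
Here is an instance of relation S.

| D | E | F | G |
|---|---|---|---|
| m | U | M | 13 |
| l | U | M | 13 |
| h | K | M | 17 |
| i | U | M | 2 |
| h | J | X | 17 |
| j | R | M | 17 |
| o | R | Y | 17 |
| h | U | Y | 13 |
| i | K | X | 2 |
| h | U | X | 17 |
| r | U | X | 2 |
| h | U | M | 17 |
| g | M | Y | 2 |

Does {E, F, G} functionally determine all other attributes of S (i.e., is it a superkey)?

Two distinct rows share (E=U, F=M, G=13), so {E, F, G} does not determine every attribute — not a superkey.

No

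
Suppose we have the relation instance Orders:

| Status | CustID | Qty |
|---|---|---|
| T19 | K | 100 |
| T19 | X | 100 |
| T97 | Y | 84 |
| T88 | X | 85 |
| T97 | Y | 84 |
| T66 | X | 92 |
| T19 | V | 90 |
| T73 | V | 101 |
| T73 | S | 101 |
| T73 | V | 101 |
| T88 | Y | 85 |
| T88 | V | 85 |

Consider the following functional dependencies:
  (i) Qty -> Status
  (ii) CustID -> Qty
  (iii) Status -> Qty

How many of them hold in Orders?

(i) Qty -> Status: every LHS value maps to a single RHS value — holds.
(ii) CustID -> Qty: CustID=X: 3 rows → Qty takes values {100, 85, 92} — violation; CustID=Y: 3 rows → Qty takes values {84, 85} — violation; CustID=V: 4 rows → Qty takes values {90, 101, 85} — violation — fails.
(iii) Status -> Qty: Status=T19: 3 rows → Qty takes values {100, 90} — violation — fails.
1 of the 3 dependencies holds.

1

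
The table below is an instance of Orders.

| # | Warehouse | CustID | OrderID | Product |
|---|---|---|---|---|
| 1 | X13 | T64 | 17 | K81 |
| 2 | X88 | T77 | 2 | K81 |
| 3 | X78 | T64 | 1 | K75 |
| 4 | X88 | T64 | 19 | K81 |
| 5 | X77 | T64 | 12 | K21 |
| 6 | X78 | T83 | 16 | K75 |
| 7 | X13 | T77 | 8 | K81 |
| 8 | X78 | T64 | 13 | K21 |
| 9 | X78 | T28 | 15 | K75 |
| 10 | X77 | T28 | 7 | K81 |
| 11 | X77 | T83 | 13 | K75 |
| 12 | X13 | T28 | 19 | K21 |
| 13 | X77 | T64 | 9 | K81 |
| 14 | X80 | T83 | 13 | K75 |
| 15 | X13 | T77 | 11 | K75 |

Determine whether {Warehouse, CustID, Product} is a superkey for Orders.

Yes

All 15 rows have distinct {Warehouse, CustID, Product} values, so {Warehouse, CustID, Product} → (all attributes) holds and {Warehouse, CustID, Product} is a superkey.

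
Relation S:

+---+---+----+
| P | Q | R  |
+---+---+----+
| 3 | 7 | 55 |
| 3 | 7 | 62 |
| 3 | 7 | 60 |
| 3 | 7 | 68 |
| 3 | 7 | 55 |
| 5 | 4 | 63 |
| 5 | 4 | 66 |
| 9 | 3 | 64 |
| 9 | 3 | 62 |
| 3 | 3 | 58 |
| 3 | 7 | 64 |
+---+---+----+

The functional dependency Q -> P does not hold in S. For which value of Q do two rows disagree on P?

3

Q=7: 6 rows → P = 3, 3, 3, 3, 3, 3 ✓
Q=4: 2 rows → P = 5, 5 ✓
Q=3: 3 rows → P takes values {9, 3} — violation
The only Q value with inconsistent P is Q=3.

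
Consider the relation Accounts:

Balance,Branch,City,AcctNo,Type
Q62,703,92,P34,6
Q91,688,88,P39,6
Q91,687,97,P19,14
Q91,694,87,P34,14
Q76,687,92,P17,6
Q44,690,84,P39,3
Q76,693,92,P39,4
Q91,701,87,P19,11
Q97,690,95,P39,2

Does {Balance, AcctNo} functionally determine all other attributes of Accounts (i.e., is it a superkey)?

Two distinct rows share (Balance=Q91, AcctNo=P19), so {Balance, AcctNo} does not determine every attribute — not a superkey.

No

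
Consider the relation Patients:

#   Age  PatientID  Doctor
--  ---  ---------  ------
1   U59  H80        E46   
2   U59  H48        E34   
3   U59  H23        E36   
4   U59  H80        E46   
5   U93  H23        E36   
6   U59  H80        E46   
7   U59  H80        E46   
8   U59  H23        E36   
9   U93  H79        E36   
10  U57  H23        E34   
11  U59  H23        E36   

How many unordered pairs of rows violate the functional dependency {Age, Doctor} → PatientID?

1

(Age=U59, Doctor=E46): all 4 rows agree on PatientID — 0 pairs.
(Age=U59, Doctor=E36): all 3 rows agree on PatientID — 0 pairs.
(Age=U93, Doctor=E36): violating pairs (5,9) — 1 pair.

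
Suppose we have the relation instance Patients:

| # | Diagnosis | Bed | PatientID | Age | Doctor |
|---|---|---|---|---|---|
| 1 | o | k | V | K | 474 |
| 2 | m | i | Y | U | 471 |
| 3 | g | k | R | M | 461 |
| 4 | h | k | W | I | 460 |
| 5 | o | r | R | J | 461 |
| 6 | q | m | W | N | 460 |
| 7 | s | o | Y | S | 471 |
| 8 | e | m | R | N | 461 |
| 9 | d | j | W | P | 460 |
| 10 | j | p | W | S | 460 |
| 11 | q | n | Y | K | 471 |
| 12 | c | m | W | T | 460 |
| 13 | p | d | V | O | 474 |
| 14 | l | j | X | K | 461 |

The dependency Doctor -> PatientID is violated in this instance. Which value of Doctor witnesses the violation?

461

Doctor=474: rows 1, 13 → PatientID = V, V ✓
Doctor=471: rows 2, 7, 11 → PatientID = Y, Y, Y ✓
Doctor=461: rows 3, 5, 8, 14 → PatientID takes values {R, X} — violation
Doctor=460: rows 4, 6, 9, 10, 12 → PatientID = W, W, W, W, W ✓
The only Doctor value with inconsistent PatientID is Doctor=461.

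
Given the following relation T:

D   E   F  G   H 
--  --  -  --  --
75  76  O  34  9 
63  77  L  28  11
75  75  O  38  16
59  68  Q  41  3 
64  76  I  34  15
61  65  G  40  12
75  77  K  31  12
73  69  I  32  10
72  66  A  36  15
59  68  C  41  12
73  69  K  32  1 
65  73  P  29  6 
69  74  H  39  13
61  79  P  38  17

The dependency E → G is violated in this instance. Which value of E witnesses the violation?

77

E=76: 2 rows → G = 34, 34 ✓
E=77: 2 rows → G takes values {28, 31} — violation
E=75: 1 row → G = 38 ✓
E=68: 2 rows → G = 41, 41 ✓
E=65: 1 row → G = 40 ✓
E=69: 2 rows → G = 32, 32 ✓
E=66: 1 row → G = 36 ✓
E=73: 1 row → G = 29 ✓
E=74: 1 row → G = 39 ✓
E=79: 1 row → G = 38 ✓
The only E value with inconsistent G is E=77.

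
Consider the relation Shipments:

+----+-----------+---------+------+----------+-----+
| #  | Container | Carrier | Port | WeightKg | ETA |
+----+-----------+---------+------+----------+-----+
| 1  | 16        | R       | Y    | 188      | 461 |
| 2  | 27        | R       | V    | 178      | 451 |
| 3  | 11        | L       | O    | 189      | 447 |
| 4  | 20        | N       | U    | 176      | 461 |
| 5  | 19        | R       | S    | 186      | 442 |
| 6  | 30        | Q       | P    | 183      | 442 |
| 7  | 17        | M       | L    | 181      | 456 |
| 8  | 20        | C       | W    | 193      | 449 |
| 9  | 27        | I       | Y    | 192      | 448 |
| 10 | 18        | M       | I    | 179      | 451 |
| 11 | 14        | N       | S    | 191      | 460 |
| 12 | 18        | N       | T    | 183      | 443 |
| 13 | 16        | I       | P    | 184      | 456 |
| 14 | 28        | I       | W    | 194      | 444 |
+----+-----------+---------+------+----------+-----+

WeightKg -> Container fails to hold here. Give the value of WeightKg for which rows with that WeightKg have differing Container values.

WeightKg=188: row 1 → Container = 16 ✓
WeightKg=178: row 2 → Container = 27 ✓
WeightKg=189: row 3 → Container = 11 ✓
WeightKg=176: row 4 → Container = 20 ✓
WeightKg=186: row 5 → Container = 19 ✓
WeightKg=183: rows 6, 12 → Container takes values {30, 18} — violation
WeightKg=181: row 7 → Container = 17 ✓
WeightKg=193: row 8 → Container = 20 ✓
WeightKg=192: row 9 → Container = 27 ✓
WeightKg=179: row 10 → Container = 18 ✓
WeightKg=191: row 11 → Container = 14 ✓
WeightKg=184: row 13 → Container = 16 ✓
WeightKg=194: row 14 → Container = 28 ✓
The only WeightKg value with inconsistent Container is WeightKg=183.

183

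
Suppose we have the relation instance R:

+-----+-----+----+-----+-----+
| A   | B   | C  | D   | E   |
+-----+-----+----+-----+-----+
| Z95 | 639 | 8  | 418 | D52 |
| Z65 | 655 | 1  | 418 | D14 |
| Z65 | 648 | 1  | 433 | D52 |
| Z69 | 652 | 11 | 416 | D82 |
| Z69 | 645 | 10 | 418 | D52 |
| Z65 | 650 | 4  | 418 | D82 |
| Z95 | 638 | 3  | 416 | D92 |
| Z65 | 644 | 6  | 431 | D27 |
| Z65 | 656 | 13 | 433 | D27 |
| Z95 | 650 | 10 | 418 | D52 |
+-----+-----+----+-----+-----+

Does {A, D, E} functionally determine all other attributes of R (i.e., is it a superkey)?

Two distinct rows share (A=Z95, D=418, E=D52), so {A, D, E} does not determine every attribute — not a superkey.

No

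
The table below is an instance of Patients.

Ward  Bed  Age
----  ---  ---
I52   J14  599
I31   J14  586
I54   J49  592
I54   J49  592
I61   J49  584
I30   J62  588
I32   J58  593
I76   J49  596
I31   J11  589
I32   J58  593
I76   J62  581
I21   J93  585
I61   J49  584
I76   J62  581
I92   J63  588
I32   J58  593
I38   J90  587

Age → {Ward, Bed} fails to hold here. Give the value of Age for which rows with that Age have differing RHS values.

Age=599: 1 row → {Ward,Bed} = (I52, J14) ✓
Age=586: 1 row → {Ward,Bed} = (I31, J14) ✓
Age=592: 2 rows → {Ward,Bed} = (I54, J49), (I54, J49) ✓
Age=584: 2 rows → {Ward,Bed} = (I61, J49), (I61, J49) ✓
Age=588: 2 rows → {Ward,Bed} takes values {(I30, J62), (I92, J63)} — violation
Age=593: 3 rows → {Ward,Bed} = (I32, J58), (I32, J58), (I32, J58) ✓
Age=596: 1 row → {Ward,Bed} = (I76, J49) ✓
Age=589: 1 row → {Ward,Bed} = (I31, J11) ✓
Age=581: 2 rows → {Ward,Bed} = (I76, J62), (I76, J62) ✓
Age=585: 1 row → {Ward,Bed} = (I21, J93) ✓
Age=587: 1 row → {Ward,Bed} = (I38, J90) ✓
The only Age value with inconsistent RHS is Age=588.

588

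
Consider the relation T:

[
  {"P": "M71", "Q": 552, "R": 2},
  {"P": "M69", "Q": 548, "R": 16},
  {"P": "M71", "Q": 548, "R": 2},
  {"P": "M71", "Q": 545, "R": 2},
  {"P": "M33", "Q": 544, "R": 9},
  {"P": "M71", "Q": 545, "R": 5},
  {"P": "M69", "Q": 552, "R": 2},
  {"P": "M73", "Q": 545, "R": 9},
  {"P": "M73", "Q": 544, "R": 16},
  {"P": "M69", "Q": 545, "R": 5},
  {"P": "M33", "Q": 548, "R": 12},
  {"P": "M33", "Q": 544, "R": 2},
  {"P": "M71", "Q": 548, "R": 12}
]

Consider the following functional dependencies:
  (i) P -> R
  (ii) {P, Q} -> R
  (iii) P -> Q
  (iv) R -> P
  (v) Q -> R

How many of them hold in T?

(i) P -> R: P=M71: 5 rows → R takes values {2, 5, 12} — violation; P=M69: 3 rows → R takes values {16, 2, 5} — violation; P=M33: 3 rows → R takes values {9, 12, 2} — violation; P=M73: 2 rows → R takes values {9, 16} — violation — fails.
(ii) {P, Q} -> R: (P=M71, Q=548): 2 rows → R takes values {2, 12} — violation; (P=M71, Q=545): 2 rows → R takes values {2, 5} — violation; (P=M33, Q=544): 2 rows → R takes values {9, 2} — violation — fails.
(iii) P -> Q: P=M71: 5 rows → Q takes values {552, 548, 545} — violation; P=M69: 3 rows → Q takes values {548, 552, 545} — violation; P=M33: 3 rows → Q takes values {544, 548} — violation; P=M73: 2 rows → Q takes values {545, 544} — violation — fails.
(iv) R -> P: R=2: 5 rows → P takes values {M71, M69, M33} — violation; R=16: 2 rows → P takes values {M69, M73} — violation; R=9: 2 rows → P takes values {M33, M73} — violation; R=5: 2 rows → P takes values {M71, M69} — violation; R=12: 2 rows → P takes values {M33, M71} — violation — fails.
(v) Q -> R: Q=548: 4 rows → R takes values {16, 2, 12} — violation; Q=545: 4 rows → R takes values {2, 5, 9} — violation; Q=544: 3 rows → R takes values {9, 16, 2} — violation — fails.
None of the 5 dependencies hold.

0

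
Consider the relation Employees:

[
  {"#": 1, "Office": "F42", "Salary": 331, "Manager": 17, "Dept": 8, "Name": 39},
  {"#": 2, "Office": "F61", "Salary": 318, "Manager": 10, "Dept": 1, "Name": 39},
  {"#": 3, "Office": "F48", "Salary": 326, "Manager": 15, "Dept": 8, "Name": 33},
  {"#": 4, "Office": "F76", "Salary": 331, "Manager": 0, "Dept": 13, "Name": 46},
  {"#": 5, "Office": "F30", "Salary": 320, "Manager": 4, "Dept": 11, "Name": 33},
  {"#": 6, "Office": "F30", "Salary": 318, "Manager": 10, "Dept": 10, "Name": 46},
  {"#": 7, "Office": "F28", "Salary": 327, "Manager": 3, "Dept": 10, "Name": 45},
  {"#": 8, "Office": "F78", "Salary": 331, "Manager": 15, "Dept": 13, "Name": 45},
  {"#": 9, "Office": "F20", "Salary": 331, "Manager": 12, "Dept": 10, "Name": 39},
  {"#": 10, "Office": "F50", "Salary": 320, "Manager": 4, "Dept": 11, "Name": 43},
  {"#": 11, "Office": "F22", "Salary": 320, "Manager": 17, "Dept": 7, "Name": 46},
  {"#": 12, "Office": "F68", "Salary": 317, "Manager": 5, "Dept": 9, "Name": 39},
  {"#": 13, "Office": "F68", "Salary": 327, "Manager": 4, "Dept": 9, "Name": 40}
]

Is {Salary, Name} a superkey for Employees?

No

Rows 1 and 9 have the same {Salary, Name} value (Salary=331, Name=39) but are distinct tuples, so {Salary, Name} does not determine every attribute — not a superkey.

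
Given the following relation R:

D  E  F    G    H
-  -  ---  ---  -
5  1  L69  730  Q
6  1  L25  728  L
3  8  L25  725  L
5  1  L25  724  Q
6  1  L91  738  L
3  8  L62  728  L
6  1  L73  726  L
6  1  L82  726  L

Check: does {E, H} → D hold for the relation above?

(E=1, H=Q): 2 rows → D = 5, 5 ✓
(E=1, H=L): 4 rows → D = 6, 6, 6, 6 ✓
(E=8, H=L): 2 rows → D = 3, 3 ✓
Every {E, H} value is associated with a single D value, so {E, H} → D holds.

Yes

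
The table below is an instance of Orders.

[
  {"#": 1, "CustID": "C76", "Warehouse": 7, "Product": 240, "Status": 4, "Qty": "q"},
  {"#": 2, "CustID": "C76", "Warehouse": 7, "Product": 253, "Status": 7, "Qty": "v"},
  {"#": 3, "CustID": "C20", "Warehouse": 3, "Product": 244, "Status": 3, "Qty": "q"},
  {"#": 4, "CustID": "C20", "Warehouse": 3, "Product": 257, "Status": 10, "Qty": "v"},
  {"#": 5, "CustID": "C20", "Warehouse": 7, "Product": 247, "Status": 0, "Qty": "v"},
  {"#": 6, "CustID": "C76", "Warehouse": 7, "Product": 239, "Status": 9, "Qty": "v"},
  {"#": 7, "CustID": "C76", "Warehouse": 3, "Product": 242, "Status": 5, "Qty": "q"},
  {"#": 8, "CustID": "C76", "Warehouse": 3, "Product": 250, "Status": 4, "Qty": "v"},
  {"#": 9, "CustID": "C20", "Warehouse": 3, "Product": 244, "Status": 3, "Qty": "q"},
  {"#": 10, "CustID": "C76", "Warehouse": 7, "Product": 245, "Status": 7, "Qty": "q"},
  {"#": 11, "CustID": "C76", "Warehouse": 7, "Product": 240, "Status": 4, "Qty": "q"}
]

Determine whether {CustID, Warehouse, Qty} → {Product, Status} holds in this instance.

No

(CustID=C76, Warehouse=7, Qty=q): rows 1, 10, 11 → {Product,Status} takes values {(240, 4), (245, 7)} — violation
(CustID=C76, Warehouse=7, Qty=v): rows 2, 6 → {Product,Status} takes values {(253, 7), (239, 9)} — violation
(CustID=C20, Warehouse=3, Qty=q): rows 3, 9 → {Product,Status} = (244, 3), (244, 3) ✓
(CustID=C20, Warehouse=3, Qty=v): row 4 → {Product,Status} = (257, 10) ✓
(CustID=C20, Warehouse=7, Qty=v): row 5 → {Product,Status} = (247, 0) ✓
(CustID=C76, Warehouse=3, Qty=q): row 7 → {Product,Status} = (242, 5) ✓
(CustID=C76, Warehouse=3, Qty=v): row 8 → {Product,Status} = (250, 4) ✓
Two rows agree on {CustID, Warehouse, Qty} but differ on {Product, Status}, so {CustID, Warehouse, Qty} → {Product, Status} does not hold.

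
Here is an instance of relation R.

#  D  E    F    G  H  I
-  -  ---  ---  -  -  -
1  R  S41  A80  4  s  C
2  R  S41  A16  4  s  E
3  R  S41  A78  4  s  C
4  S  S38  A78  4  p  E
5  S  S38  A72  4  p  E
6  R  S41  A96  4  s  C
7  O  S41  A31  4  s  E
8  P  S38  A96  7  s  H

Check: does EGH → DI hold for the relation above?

(E=S41, G=4, H=s): rows 1, 2, 3, 6, 7 → {D,I} takes values {(R, C), (R, E), (O, E)} — violation
(E=S38, G=4, H=p): rows 4, 5 → {D,I} = (S, E), (S, E) ✓
(E=S38, G=7, H=s): row 8 → {D,I} = (P, H) ✓
Two rows agree on EGH but differ on DI, so EGH → DI does not hold.

No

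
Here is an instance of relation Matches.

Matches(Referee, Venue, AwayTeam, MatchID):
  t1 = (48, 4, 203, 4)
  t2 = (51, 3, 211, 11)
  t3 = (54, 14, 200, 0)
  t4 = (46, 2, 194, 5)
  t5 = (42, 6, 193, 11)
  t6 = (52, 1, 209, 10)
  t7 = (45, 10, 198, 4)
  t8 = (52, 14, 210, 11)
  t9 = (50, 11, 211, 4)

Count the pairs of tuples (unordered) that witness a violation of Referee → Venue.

1

Referee=52: violating pairs (6,8) — 1 pair.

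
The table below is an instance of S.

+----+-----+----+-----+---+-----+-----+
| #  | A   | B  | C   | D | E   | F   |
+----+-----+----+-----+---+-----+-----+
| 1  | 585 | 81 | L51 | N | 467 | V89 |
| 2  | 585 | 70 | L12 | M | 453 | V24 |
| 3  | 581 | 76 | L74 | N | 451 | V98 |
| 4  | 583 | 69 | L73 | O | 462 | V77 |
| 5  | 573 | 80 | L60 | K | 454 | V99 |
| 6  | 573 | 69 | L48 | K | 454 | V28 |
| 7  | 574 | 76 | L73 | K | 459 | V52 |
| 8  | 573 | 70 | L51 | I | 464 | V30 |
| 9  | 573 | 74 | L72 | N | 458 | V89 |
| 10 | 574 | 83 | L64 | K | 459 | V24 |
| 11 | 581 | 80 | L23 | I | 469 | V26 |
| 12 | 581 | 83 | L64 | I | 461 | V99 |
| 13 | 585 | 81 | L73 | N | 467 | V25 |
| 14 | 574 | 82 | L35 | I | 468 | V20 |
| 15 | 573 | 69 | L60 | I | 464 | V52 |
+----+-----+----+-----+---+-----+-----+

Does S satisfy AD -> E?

(A=585, D=N): rows 1, 13 → E = 467, 467 ✓
(A=585, D=M): row 2 → E = 453 ✓
(A=581, D=N): row 3 → E = 451 ✓
(A=583, D=O): row 4 → E = 462 ✓
(A=573, D=K): rows 5, 6 → E = 454, 454 ✓
(A=574, D=K): rows 7, 10 → E = 459, 459 ✓
(A=573, D=I): rows 8, 15 → E = 464, 464 ✓
(A=573, D=N): row 9 → E = 458 ✓
(A=581, D=I): rows 11, 12 → E takes values {469, 461} — violation
(A=574, D=I): row 14 → E = 468 ✓
Two rows agree on AD but differ on E, so AD -> E does not hold.

No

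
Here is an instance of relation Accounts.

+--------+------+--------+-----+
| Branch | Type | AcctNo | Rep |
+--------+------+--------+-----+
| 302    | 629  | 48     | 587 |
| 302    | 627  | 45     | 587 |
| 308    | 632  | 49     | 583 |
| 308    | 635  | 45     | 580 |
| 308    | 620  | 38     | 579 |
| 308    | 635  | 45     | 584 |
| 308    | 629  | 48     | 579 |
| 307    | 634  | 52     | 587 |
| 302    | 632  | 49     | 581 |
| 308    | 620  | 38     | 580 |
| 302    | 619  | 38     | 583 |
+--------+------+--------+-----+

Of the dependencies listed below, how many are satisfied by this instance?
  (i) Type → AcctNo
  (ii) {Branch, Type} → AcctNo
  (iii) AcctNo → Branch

2

(i) Type → AcctNo: every LHS value maps to a single RHS value — holds.
(ii) {Branch, Type} → AcctNo: every LHS value maps to a single RHS value — holds.
(iii) AcctNo → Branch: AcctNo=48: 2 rows → Branch takes values {302, 308} — violation; AcctNo=45: 3 rows → Branch takes values {302, 308} — violation; AcctNo=49: 2 rows → Branch takes values {308, 302} — violation; AcctNo=38: 3 rows → Branch takes values {308, 302} — violation — fails.
2 of the 3 dependencies hold.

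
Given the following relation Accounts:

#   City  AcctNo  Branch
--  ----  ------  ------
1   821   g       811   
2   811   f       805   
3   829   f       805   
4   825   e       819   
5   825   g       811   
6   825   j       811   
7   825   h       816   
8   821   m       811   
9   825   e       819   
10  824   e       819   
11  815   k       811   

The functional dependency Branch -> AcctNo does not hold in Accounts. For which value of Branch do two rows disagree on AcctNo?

Branch=811: rows 1, 5, 6, 8, 11 → AcctNo takes values {g, j, m, k} — violation
Branch=805: rows 2, 3 → AcctNo = f, f ✓
Branch=819: rows 4, 9, 10 → AcctNo = e, e, e ✓
Branch=816: row 7 → AcctNo = h ✓
The only Branch value with inconsistent AcctNo is Branch=811.

811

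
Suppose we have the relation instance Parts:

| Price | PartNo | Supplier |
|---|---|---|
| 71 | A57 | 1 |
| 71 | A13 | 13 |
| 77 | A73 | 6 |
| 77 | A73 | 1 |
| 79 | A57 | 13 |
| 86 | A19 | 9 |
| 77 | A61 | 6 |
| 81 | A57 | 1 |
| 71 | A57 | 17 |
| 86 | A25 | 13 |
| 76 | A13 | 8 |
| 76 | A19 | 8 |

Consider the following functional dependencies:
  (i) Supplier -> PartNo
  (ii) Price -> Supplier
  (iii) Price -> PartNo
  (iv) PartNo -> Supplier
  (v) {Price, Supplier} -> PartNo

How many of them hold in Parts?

0

(i) Supplier -> PartNo: Supplier=1: 3 rows → PartNo takes values {A57, A73} — violation; Supplier=13: 3 rows → PartNo takes values {A13, A57, A25} — violation; Supplier=6: 2 rows → PartNo takes values {A73, A61} — violation; Supplier=8: 2 rows → PartNo takes values {A13, A19} — violation — fails.
(ii) Price -> Supplier: Price=71: 3 rows → Supplier takes values {1, 13, 17} — violation; Price=77: 3 rows → Supplier takes values {6, 1} — violation; Price=86: 2 rows → Supplier takes values {9, 13} — violation — fails.
(iii) Price -> PartNo: Price=71: 3 rows → PartNo takes values {A57, A13} — violation; Price=77: 3 rows → PartNo takes values {A73, A61} — violation; Price=86: 2 rows → PartNo takes values {A19, A25} — violation; Price=76: 2 rows → PartNo takes values {A13, A19} — violation — fails.
(iv) PartNo -> Supplier: PartNo=A57: 4 rows → Supplier takes values {1, 13, 17} — violation; PartNo=A13: 2 rows → Supplier takes values {13, 8} — violation; PartNo=A73: 2 rows → Supplier takes values {6, 1} — violation; PartNo=A19: 2 rows → Supplier takes values {9, 8} — violation — fails.
(v) {Price, Supplier} -> PartNo: (Price=77, Supplier=6): 2 rows → PartNo takes values {A73, A61} — violation; (Price=76, Supplier=8): 2 rows → PartNo takes values {A13, A19} — violation — fails.
None of the 5 dependencies hold.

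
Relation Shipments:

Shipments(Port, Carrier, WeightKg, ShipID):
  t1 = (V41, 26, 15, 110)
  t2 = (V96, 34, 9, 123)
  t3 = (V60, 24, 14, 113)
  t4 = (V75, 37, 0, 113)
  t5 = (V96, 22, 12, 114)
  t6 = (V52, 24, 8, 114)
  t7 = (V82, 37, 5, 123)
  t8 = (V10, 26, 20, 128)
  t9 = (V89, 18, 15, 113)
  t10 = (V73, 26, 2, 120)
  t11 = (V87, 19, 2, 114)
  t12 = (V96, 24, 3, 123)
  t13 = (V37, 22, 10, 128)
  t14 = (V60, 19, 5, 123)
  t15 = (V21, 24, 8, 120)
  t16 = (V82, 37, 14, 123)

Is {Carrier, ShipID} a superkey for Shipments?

Rows 7 and 16 have the same {Carrier, ShipID} value (Carrier=37, ShipID=123) but are distinct tuples, so {Carrier, ShipID} does not determine every attribute — not a superkey.

No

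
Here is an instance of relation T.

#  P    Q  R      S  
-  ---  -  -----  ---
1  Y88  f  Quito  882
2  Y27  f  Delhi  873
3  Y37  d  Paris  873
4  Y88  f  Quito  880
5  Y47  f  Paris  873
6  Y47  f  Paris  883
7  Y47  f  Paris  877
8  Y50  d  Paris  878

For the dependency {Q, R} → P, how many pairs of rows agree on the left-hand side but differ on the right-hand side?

1

(Q=f, R=Quito): all 2 rows agree on P — 0 pairs.
(Q=d, R=Paris): violating pairs (3,8) — 1 pair.
(Q=f, R=Paris): all 3 rows agree on P — 0 pairs.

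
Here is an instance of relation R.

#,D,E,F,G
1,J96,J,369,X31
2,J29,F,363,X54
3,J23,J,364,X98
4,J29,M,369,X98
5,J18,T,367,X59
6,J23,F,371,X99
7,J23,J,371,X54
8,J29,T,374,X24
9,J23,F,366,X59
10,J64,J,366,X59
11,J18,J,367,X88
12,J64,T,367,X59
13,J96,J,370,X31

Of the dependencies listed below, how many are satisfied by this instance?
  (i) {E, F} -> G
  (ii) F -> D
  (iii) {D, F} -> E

(i) {E, F} -> G: every LHS value maps to a single RHS value — holds.
(ii) F -> D: F=369: rows 1, 4 → D takes values {J96, J29} — violation; F=367: rows 5, 11, 12 → D takes values {J18, J64} — violation; F=366: rows 9, 10 → D takes values {J23, J64} — violation — fails.
(iii) {D, F} -> E: (D=J18, F=367): rows 5, 11 → E takes values {T, J} — violation; (D=J23, F=371): rows 6, 7 → E takes values {F, J} — violation — fails.
1 of the 3 dependencies holds.

1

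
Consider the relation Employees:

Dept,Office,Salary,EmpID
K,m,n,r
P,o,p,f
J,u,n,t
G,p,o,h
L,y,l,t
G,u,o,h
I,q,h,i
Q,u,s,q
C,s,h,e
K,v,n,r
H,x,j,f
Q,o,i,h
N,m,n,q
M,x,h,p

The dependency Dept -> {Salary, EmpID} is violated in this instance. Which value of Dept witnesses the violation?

Dept=K: 2 rows → {Salary,EmpID} = (n, r), (n, r) ✓
Dept=P: 1 row → {Salary,EmpID} = (p, f) ✓
Dept=J: 1 row → {Salary,EmpID} = (n, t) ✓
Dept=G: 2 rows → {Salary,EmpID} = (o, h), (o, h) ✓
Dept=L: 1 row → {Salary,EmpID} = (l, t) ✓
Dept=I: 1 row → {Salary,EmpID} = (h, i) ✓
Dept=Q: 2 rows → {Salary,EmpID} takes values {(s, q), (i, h)} — violation
Dept=C: 1 row → {Salary,EmpID} = (h, e) ✓
Dept=H: 1 row → {Salary,EmpID} = (j, f) ✓
Dept=N: 1 row → {Salary,EmpID} = (n, q) ✓
Dept=M: 1 row → {Salary,EmpID} = (h, p) ✓
The only Dept value with inconsistent RHS is Dept=Q.

Q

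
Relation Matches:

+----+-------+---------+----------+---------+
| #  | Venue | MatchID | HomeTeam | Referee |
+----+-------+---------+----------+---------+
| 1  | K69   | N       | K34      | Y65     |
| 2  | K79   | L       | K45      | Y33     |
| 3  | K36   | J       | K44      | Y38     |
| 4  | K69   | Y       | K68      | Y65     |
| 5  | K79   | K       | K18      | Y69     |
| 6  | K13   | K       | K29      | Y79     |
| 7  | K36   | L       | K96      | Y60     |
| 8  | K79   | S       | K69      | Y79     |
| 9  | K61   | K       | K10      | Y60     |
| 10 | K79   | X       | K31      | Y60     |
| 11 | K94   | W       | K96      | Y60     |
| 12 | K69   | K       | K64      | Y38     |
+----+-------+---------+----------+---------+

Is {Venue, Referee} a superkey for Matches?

Rows 1 and 4 have the same {Venue, Referee} value (Venue=K69, Referee=Y65) but are distinct tuples, so {Venue, Referee} does not determine every attribute — not a superkey.

No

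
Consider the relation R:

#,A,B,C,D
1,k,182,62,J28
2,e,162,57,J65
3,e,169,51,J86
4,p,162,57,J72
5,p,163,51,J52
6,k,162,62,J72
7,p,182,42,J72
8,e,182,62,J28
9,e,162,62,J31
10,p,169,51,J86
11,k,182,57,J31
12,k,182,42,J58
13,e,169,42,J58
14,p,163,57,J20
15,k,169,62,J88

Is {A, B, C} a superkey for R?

Yes

All 15 rows have distinct {A, B, C} values, so {A, B, C} → (all attributes) holds and {A, B, C} is a superkey.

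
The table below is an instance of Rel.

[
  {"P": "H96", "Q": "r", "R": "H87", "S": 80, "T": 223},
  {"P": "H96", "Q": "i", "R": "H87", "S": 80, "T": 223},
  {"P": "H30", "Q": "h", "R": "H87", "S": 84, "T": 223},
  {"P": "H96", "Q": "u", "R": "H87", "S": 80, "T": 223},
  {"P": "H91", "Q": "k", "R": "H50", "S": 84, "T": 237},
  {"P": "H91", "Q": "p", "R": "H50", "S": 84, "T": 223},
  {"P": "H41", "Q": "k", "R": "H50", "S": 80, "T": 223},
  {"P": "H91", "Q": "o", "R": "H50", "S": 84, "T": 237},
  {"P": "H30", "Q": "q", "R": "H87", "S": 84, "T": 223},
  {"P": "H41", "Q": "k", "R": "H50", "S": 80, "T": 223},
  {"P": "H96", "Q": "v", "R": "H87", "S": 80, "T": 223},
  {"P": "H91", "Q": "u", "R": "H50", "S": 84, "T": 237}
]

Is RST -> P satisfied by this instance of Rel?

(R=H87, S=80, T=223): 4 rows → P = H96, H96, H96, H96 ✓
(R=H87, S=84, T=223): 2 rows → P = H30, H30 ✓
(R=H50, S=84, T=237): 3 rows → P = H91, H91, H91 ✓
(R=H50, S=84, T=223): 1 row → P = H91 ✓
(R=H50, S=80, T=223): 2 rows → P = H41, H41 ✓
Every RST value is associated with a single P value, so RST -> P holds.

Yes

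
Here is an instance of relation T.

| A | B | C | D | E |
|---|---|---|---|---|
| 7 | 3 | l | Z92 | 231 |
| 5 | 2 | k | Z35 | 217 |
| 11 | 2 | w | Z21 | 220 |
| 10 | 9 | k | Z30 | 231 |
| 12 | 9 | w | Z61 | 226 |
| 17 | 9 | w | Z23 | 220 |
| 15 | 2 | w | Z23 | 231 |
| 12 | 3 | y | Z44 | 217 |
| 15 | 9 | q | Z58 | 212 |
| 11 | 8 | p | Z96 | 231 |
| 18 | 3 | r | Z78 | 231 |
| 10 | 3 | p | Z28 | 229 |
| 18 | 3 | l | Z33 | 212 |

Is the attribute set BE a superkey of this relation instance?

Two distinct rows share (B=3, E=231), so BE does not determine every attribute — not a superkey.

No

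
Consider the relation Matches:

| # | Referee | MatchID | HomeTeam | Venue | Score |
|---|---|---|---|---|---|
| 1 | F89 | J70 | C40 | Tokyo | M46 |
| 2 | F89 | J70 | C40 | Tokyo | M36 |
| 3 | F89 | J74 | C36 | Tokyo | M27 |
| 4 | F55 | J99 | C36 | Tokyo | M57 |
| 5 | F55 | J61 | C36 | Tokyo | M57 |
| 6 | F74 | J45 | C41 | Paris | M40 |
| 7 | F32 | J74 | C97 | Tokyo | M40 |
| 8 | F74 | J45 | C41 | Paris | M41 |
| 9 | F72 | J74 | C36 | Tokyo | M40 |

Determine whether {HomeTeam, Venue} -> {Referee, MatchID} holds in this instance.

(HomeTeam=C40, Venue=Tokyo): rows 1, 2 → {Referee,MatchID} = (F89, J70), (F89, J70) ✓
(HomeTeam=C36, Venue=Tokyo): rows 3, 4, 5, 9 → {Referee,MatchID} takes values {(F89, J74), (F55, J99), (F55, J61), (F72, J74)} — violation
(HomeTeam=C41, Venue=Paris): rows 6, 8 → {Referee,MatchID} = (F74, J45), (F74, J45) ✓
(HomeTeam=C97, Venue=Tokyo): row 7 → {Referee,MatchID} = (F32, J74) ✓
Two rows agree on {HomeTeam, Venue} but differ on {Referee, MatchID}, so {HomeTeam, Venue} -> {Referee, MatchID} does not hold.

No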